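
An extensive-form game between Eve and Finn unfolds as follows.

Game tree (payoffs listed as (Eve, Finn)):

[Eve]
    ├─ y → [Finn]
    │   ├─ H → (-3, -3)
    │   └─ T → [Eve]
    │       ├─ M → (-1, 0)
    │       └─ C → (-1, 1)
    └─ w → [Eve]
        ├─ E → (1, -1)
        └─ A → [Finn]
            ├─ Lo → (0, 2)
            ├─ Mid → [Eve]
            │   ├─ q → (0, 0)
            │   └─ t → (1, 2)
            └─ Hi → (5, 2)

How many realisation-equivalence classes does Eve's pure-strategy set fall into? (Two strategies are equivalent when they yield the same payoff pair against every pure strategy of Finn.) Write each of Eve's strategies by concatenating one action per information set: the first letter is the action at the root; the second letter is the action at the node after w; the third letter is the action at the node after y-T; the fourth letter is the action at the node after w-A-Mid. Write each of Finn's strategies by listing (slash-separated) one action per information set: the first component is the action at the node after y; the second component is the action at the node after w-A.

5

Eve has 16 pure strategies: yEMq, yEMt, yECq, yECt, yAMq, yAMt, yACq, yACt, wEMq, wEMt, wECq, wECt, wAMq, wAMt, wACq, wACt. Columns: H/Lo, H/Mid, H/Hi, T/Lo, T/Mid, T/Hi.
{yEMq, yEMt, yAMq, yAMt} → row (-3,-3) (-3,-3) (-3,-3) (-1,0) (-1,0) (-1,0)
{yECq, yECt, yACq, yACt} → row (-3,-3) (-3,-3) (-3,-3) (-1,1) (-1,1) (-1,1)
{wEMq, wEMt, wECq, wECt} → row (1,-1) (1,-1) (1,-1) (1,-1) (1,-1) (1,-1)
{wAMq, wACq} → row (0,2) (0,0) (5,2) (0,2) (0,0) (5,2)
{wAMt, wACt} → row (0,2) (1,2) (5,2) (0,2) (1,2) (5,2)
That's 5 distinct rows out of 16 strategies.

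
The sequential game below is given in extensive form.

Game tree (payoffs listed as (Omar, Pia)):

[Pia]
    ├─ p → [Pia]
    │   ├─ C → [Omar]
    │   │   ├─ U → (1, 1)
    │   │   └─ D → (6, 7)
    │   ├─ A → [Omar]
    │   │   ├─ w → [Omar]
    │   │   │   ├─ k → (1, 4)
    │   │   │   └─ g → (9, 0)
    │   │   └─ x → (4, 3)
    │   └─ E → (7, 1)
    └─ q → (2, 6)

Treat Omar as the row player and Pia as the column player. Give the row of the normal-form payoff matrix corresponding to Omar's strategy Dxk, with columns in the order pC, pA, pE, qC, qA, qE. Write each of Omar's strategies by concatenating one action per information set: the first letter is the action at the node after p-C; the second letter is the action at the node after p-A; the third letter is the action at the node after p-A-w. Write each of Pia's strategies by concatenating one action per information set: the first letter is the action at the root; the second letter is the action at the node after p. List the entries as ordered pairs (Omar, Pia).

(6,7) (4,3) (7,1) (2,6) (2,6) (2,6)

vs pC: Pia plays p → Pia plays C at [p] → Omar plays D at [p-C] → (6, 7)
vs pA: Pia plays p → Pia plays A at [p] → Omar plays x at [p-A] → (4, 3)
vs pE: Pia plays p → Pia plays E at [p] → (7, 1)
vs qC: Pia plays q → (2, 6)
vs qA: Pia plays q → (2, 6)
vs qE: Pia plays q → (2, 6)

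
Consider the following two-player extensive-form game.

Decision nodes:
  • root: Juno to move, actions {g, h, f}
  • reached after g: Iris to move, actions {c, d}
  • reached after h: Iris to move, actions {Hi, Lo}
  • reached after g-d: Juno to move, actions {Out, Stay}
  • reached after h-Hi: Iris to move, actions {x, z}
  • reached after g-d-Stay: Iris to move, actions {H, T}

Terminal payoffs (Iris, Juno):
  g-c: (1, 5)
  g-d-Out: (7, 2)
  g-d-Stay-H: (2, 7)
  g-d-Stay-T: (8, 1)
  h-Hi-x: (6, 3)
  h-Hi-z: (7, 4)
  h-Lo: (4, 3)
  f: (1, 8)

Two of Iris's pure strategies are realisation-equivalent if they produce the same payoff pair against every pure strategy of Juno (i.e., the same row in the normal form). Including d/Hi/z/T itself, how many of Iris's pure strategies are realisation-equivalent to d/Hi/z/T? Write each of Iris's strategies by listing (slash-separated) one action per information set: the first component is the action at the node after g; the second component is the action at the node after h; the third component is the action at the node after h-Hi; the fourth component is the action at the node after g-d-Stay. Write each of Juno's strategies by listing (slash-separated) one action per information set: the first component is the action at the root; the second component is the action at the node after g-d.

1

Row for d/Hi/z/T (columns g/Out, g/Stay, h/Out, h/Stay, f/Out, f/Stay): (7,2) (8,1) (7,4) (7,4) (1,8) (1,8).
Every one of Iris's information sets is on the play path for some reply by Juno when Iris follows d/Hi/z/T.
Changing the action at any of them therefore changes at least one column, so only d/Hi/z/T itself gives this row.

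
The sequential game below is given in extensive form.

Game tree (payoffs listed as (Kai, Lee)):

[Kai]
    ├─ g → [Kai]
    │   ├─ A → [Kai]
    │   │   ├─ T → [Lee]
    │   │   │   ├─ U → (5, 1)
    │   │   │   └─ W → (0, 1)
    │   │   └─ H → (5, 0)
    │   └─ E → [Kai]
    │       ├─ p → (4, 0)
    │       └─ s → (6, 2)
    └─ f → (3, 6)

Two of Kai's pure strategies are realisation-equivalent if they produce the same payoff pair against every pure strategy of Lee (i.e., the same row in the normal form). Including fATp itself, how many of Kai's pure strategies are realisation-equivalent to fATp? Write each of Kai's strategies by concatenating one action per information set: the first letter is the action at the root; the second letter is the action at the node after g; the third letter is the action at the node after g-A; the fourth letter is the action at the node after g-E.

8

Row for fATp (columns U, W): (3,6) (3,6).
Under fATp, Kai's choice at the node after g and at the node after g-A and at the node after g-E can never be reached regardless of what Lee does, so varying those choices leaves every outcome unchanged.
Holding the reachable choices fixed and varying the unreachable ones freely already gives 2 × 2 × 2 = 8 equivalent strategies.
No other strategy reproduces this row, so those 8 are the full class: fATp, fATs, fAHp, fAHs, fETp, fETs, fEHp, fEHs.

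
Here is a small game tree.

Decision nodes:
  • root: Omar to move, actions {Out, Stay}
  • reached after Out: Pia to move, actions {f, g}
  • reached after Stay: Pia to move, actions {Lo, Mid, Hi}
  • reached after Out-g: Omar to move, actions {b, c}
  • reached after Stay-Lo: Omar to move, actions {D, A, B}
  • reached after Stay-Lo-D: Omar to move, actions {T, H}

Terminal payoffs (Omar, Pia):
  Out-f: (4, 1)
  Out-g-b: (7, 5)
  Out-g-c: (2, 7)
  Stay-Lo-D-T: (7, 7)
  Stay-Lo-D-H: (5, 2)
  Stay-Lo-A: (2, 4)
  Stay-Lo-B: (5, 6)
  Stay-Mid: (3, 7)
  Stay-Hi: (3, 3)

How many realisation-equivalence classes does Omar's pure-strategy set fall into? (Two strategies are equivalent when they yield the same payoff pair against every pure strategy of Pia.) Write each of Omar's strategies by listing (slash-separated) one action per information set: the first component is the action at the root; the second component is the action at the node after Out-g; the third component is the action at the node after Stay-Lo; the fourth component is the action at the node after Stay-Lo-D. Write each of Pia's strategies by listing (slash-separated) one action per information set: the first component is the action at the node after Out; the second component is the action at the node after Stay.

Omar has 24 pure strategies: Out/b/D/T, Out/b/D/H, Out/b/A/T, Out/b/A/H, Out/b/B/T, Out/b/B/H, Out/c/D/T, Out/c/D/H, Out/c/A/T, Out/c/A/H, Out/c/B/T, Out/c/B/H, Stay/b/D/T, Stay/b/D/H, Stay/b/A/T, Stay/b/A/H, Stay/b/B/T, Stay/b/B/H, Stay/c/D/T, Stay/c/D/H, Stay/c/A/T, Stay/c/A/H, Stay/c/B/T, Stay/c/B/H. Columns: f/Lo, f/Mid, f/Hi, g/Lo, g/Mid, g/Hi.
{Out/b/D/T, Out/b/D/H, Out/b/A/T, Out/b/A/H, Out/b/B/T, Out/b/B/H} → row (4,1) (4,1) (4,1) (7,5) (7,5) (7,5)
{Out/c/D/T, Out/c/D/H, Out/c/A/T, Out/c/A/H, Out/c/B/T, Out/c/B/H} → row (4,1) (4,1) (4,1) (2,7) (2,7) (2,7)
{Stay/b/D/T, Stay/c/D/T} → row (7,7) (3,7) (3,3) (7,7) (3,7) (3,3)
{Stay/b/D/H, Stay/c/D/H} → row (5,2) (3,7) (3,3) (5,2) (3,7) (3,3)
{Stay/b/A/T, Stay/b/A/H, Stay/c/A/T, Stay/c/A/H} → row (2,4) (3,7) (3,3) (2,4) (3,7) (3,3)
{Stay/b/B/T, Stay/b/B/H, Stay/c/B/T, Stay/c/B/H} → row (5,6) (3,7) (3,3) (5,6) (3,7) (3,3)
That's 6 distinct rows out of 24 strategies.

6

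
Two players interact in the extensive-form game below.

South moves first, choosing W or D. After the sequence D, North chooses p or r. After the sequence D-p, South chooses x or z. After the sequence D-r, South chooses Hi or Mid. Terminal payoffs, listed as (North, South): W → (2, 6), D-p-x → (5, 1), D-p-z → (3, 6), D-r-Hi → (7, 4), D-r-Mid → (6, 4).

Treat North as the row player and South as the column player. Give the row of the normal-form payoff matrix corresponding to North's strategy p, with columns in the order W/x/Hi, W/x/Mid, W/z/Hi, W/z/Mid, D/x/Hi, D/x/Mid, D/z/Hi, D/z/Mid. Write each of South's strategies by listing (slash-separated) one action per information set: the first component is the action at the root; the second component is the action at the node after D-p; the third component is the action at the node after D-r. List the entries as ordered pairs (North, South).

(2,6) (2,6) (2,6) (2,6) (5,1) (5,1) (3,6) (3,6)

vs W/x/Hi: South plays W → (2, 6)
vs W/x/Mid: South plays W → (2, 6)
vs W/z/Hi: South plays W → (2, 6)
vs W/z/Mid: South plays W → (2, 6)
vs D/x/Hi: South plays D → North plays p at [D] → South plays x at [D-p] → (5, 1)
vs D/x/Mid: South plays D → North plays p at [D] → South plays x at [D-p] → (5, 1)
vs D/z/Hi: South plays D → North plays p at [D] → South plays z at [D-p] → (3, 6)
vs D/z/Mid: South plays D → North plays p at [D] → South plays z at [D-p] → (3, 6)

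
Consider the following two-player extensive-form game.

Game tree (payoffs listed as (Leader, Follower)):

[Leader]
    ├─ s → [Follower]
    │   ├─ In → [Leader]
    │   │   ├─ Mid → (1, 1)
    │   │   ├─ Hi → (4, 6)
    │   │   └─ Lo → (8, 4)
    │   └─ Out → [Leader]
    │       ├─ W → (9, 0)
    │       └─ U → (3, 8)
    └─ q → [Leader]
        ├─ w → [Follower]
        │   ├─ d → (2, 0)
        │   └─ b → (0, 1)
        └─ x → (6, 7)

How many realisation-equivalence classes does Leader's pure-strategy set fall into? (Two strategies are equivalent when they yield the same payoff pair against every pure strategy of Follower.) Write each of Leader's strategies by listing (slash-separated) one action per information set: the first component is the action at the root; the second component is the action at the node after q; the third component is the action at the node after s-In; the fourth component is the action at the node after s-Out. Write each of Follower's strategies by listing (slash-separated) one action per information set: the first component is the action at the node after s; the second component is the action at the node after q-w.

Leader has 24 pure strategies: s/w/Mid/W, s/w/Mid/U, s/w/Hi/W, s/w/Hi/U, s/w/Lo/W, s/w/Lo/U, s/x/Mid/W, s/x/Mid/U, s/x/Hi/W, s/x/Hi/U, s/x/Lo/W, s/x/Lo/U, q/w/Mid/W, q/w/Mid/U, q/w/Hi/W, q/w/Hi/U, q/w/Lo/W, q/w/Lo/U, q/x/Mid/W, q/x/Mid/U, q/x/Hi/W, q/x/Hi/U, q/x/Lo/W, q/x/Lo/U. Columns: In/d, In/b, Out/d, Out/b.
{s/w/Mid/W, s/x/Mid/W} → row (1,1) (1,1) (9,0) (9,0)
{s/w/Mid/U, s/x/Mid/U} → row (1,1) (1,1) (3,8) (3,8)
{s/w/Hi/W, s/x/Hi/W} → row (4,6) (4,6) (9,0) (9,0)
{s/w/Hi/U, s/x/Hi/U} → row (4,6) (4,6) (3,8) (3,8)
{s/w/Lo/W, s/x/Lo/W} → row (8,4) (8,4) (9,0) (9,0)
{s/w/Lo/U, s/x/Lo/U} → row (8,4) (8,4) (3,8) (3,8)
{q/w/Mid/W, q/w/Mid/U, q/w/Hi/W, q/w/Hi/U, q/w/Lo/W, q/w/Lo/U} → row (2,0) (0,1) (2,0) (0,1)
{q/x/Mid/W, q/x/Mid/U, q/x/Hi/W, q/x/Hi/U, q/x/Lo/W, q/x/Lo/U} → row (6,7) (6,7) (6,7) (6,7)
That's 8 distinct rows out of 24 strategies.

8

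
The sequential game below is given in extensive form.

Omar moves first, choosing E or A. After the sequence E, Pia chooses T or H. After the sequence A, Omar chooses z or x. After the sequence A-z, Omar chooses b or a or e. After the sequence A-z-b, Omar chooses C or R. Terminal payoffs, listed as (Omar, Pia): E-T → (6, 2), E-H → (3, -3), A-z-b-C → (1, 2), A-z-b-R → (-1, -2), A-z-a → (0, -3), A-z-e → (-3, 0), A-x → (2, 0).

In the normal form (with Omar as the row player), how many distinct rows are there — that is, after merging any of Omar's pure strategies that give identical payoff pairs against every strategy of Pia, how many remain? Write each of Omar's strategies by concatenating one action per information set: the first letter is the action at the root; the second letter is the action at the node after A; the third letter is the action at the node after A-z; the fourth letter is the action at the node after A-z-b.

6

Omar has 24 pure strategies: EzbC, EzbR, EzaC, EzaR, EzeC, EzeR, ExbC, ExbR, ExaC, ExaR, ExeC, ExeR, AzbC, AzbR, AzaC, AzaR, AzeC, AzeR, AxbC, AxbR, AxaC, AxaR, AxeC, AxeR. Columns: T, H.
{EzbC, EzbR, EzaC, EzaR, EzeC, EzeR, ExbC, ExbR, ExaC, ExaR, ExeC, ExeR} → row (6,2) (3,-3)
{AzbC} → row (1,2) (1,2)
{AzbR} → row (-1,-2) (-1,-2)
{AzaC, AzaR} → row (0,-3) (0,-3)
{AzeC, AzeR} → row (-3,0) (-3,0)
{AxbC, AxbR, AxaC, AxaR, AxeC, AxeR} → row (2,0) (2,0)
That's 6 distinct rows out of 24 strategies.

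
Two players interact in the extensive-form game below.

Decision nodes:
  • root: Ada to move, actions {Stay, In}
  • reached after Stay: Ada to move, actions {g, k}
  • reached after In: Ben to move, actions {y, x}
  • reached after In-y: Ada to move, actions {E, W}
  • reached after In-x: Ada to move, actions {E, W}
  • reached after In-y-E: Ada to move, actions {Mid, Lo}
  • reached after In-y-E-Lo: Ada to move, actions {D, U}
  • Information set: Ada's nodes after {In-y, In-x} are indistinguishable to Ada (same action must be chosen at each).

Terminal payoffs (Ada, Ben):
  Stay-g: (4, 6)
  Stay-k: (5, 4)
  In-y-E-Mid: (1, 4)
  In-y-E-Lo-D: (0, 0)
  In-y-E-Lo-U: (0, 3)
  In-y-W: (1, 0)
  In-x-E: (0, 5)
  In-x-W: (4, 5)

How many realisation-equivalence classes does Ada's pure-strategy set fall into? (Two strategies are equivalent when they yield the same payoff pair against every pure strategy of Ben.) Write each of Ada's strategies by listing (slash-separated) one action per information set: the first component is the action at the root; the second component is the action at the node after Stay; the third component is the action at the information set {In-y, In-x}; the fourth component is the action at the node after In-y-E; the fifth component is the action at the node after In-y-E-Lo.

Ada has 32 pure strategies: Stay/g/E/Mid/D, Stay/g/E/Mid/U, Stay/g/E/Lo/D, Stay/g/E/Lo/U, Stay/g/W/Mid/D, Stay/g/W/Mid/U, Stay/g/W/Lo/D, Stay/g/W/Lo/U, Stay/k/E/Mid/D, Stay/k/E/Mid/U, Stay/k/E/Lo/D, Stay/k/E/Lo/U, Stay/k/W/Mid/D, Stay/k/W/Mid/U, Stay/k/W/Lo/D, Stay/k/W/Lo/U, In/g/E/Mid/D, In/g/E/Mid/U, In/g/E/Lo/D, In/g/E/Lo/U, In/g/W/Mid/D, In/g/W/Mid/U, In/g/W/Lo/D, In/g/W/Lo/U, In/k/E/Mid/D, In/k/E/Mid/U, In/k/E/Lo/D, In/k/E/Lo/U, In/k/W/Mid/D, In/k/W/Mid/U, In/k/W/Lo/D, In/k/W/Lo/U. Columns: y, x.
{Stay/g/E/Mid/D, Stay/g/E/Mid/U, Stay/g/E/Lo/D, Stay/g/E/Lo/U, Stay/g/W/Mid/D, Stay/g/W/Mid/U, Stay/g/W/Lo/D, Stay/g/W/Lo/U} → row (4,6) (4,6)
{Stay/k/E/Mid/D, Stay/k/E/Mid/U, Stay/k/E/Lo/D, Stay/k/E/Lo/U, Stay/k/W/Mid/D, Stay/k/W/Mid/U, Stay/k/W/Lo/D, Stay/k/W/Lo/U} → row (5,4) (5,4)
{In/g/E/Mid/D, In/g/E/Mid/U, In/k/E/Mid/D, In/k/E/Mid/U} → row (1,4) (0,5)
{In/g/E/Lo/D, In/k/E/Lo/D} → row (0,0) (0,5)
{In/g/E/Lo/U, In/k/E/Lo/U} → row (0,3) (0,5)
{In/g/W/Mid/D, In/g/W/Mid/U, In/g/W/Lo/D, In/g/W/Lo/U, In/k/W/Mid/D, In/k/W/Mid/U, In/k/W/Lo/D, In/k/W/Lo/U} → row (1,0) (4,5)
That's 6 distinct rows out of 32 strategies.

6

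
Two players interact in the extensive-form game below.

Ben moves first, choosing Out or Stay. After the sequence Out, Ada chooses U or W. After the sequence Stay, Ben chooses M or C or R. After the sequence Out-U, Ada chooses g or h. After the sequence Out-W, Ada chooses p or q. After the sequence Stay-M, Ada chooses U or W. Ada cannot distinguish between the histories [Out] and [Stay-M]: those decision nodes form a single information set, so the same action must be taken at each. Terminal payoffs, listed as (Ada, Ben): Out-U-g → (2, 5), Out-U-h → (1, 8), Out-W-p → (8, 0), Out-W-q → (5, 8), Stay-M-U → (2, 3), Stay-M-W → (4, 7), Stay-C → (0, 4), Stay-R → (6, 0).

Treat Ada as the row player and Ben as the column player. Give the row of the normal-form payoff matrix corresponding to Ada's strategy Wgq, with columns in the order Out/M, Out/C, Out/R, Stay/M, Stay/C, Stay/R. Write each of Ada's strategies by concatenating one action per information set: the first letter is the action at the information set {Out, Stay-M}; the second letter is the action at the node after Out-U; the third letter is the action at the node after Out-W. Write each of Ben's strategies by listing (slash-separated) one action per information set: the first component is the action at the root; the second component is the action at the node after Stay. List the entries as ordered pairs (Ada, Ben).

(5,8) (5,8) (5,8) (4,7) (0,4) (6,0)

vs Out/M: Ben plays Out → Ada plays W at [Out] → Ada plays q at [Out-W] → (5, 8)
vs Out/C: Ben plays Out → Ada plays W at [Out] → Ada plays q at [Out-W] → (5, 8)
vs Out/R: Ben plays Out → Ada plays W at [Out] → Ada plays q at [Out-W] → (5, 8)
vs Stay/M: Ben plays Stay → Ben plays M at [Stay] → Ada plays W at [Stay-M] → (4, 7)
vs Stay/C: Ben plays Stay → Ben plays C at [Stay] → (0, 4)
vs Stay/R: Ben plays Stay → Ben plays R at [Stay] → (6, 0)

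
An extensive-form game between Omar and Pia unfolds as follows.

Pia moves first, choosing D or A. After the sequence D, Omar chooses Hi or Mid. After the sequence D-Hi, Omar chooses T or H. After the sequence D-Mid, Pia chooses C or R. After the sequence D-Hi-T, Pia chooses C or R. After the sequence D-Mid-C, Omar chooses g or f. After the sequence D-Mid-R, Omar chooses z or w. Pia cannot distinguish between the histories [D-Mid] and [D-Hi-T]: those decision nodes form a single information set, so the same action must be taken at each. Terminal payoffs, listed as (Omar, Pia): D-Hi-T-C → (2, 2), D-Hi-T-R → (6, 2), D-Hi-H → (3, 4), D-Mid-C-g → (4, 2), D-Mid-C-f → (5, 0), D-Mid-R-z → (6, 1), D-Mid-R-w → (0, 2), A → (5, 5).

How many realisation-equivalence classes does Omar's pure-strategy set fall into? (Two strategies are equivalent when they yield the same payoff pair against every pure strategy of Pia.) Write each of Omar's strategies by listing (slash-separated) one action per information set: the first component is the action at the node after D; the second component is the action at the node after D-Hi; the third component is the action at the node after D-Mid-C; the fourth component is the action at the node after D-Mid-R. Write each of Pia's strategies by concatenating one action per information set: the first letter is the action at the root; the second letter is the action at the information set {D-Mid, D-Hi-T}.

Omar has 16 pure strategies: Hi/T/g/z, Hi/T/g/w, Hi/T/f/z, Hi/T/f/w, Hi/H/g/z, Hi/H/g/w, Hi/H/f/z, Hi/H/f/w, Mid/T/g/z, Mid/T/g/w, Mid/T/f/z, Mid/T/f/w, Mid/H/g/z, Mid/H/g/w, Mid/H/f/z, Mid/H/f/w. Columns: DC, DR, AC, AR.
{Hi/T/g/z, Hi/T/g/w, Hi/T/f/z, Hi/T/f/w} → row (2,2) (6,2) (5,5) (5,5)
{Hi/H/g/z, Hi/H/g/w, Hi/H/f/z, Hi/H/f/w} → row (3,4) (3,4) (5,5) (5,5)
{Mid/T/g/z, Mid/H/g/z} → row (4,2) (6,1) (5,5) (5,5)
{Mid/T/g/w, Mid/H/g/w} → row (4,2) (0,2) (5,5) (5,5)
{Mid/T/f/z, Mid/H/f/z} → row (5,0) (6,1) (5,5) (5,5)
{Mid/T/f/w, Mid/H/f/w} → row (5,0) (0,2) (5,5) (5,5)
That's 6 distinct rows out of 16 strategies.

6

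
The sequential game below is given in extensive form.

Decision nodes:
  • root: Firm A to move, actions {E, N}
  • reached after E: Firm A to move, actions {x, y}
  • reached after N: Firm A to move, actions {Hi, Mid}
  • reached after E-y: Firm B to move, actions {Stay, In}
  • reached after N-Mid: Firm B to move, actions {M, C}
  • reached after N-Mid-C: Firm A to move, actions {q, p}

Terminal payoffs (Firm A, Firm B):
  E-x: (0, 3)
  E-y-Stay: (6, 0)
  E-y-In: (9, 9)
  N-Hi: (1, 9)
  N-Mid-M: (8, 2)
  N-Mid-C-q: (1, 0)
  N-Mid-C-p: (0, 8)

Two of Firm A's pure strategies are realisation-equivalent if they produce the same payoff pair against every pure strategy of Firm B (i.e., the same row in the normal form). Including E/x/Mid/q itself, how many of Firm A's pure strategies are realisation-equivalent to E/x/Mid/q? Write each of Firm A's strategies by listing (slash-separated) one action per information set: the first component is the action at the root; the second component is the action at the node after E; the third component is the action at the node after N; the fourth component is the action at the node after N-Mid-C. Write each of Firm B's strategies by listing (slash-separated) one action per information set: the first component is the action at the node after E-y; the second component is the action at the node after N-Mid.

Row for E/x/Mid/q (columns Stay/M, Stay/C, In/M, In/C): (0,3) (0,3) (0,3) (0,3).
Under E/x/Mid/q, Firm A's choice at the node after N and at the node after N-Mid-C can never be reached regardless of what Firm B does, so varying those choices leaves every outcome unchanged.
Holding the reachable choices fixed and varying the unreachable ones freely already gives 2 × 2 = 4 equivalent strategies.
No other strategy reproduces this row, so those 4 are the full class: E/x/Hi/q, E/x/Hi/p, E/x/Mid/q, E/x/Mid/p.

4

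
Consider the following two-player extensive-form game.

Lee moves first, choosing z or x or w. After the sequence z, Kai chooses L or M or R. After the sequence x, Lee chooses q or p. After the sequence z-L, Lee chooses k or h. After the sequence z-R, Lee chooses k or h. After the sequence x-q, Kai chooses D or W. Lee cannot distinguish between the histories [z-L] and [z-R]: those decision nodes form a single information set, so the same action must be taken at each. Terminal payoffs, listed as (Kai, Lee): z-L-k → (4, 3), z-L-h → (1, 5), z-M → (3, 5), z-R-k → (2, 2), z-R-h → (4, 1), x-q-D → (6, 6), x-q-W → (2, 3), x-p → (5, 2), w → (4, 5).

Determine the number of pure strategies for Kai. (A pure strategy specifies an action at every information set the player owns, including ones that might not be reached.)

Kai owns the node after z with actions {L, M, R} — three choices.
Kai owns the node after x-q with actions {D, W} — two choices.
A pure strategy fixes one action at each information set independently, so the count is the product 3 × 2 = 6.
(For reference, Lee has 12 pure strategies, giving a 6×12 normal-form matrix.)

6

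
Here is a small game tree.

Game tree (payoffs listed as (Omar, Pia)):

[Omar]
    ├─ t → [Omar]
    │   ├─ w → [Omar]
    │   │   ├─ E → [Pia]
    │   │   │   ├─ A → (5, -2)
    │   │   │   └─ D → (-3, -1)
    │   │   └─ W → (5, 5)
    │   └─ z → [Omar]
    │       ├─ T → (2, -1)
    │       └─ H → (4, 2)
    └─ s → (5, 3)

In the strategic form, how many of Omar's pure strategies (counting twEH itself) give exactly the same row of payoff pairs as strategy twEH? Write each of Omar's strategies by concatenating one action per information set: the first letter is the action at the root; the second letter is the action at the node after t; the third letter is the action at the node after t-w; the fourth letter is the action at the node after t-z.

Row for twEH (columns A, D): (5,-2) (-3,-1).
Under twEH, Omar's choice at the node after t-z can never be reached regardless of what Pia does, so varying those choices leaves every outcome unchanged.
Holding the reachable choices fixed and varying the unreachable one freely already gives 2 equivalent strategies.
No other strategy reproduces this row, so those 2 are the full class: twET, twEH.

2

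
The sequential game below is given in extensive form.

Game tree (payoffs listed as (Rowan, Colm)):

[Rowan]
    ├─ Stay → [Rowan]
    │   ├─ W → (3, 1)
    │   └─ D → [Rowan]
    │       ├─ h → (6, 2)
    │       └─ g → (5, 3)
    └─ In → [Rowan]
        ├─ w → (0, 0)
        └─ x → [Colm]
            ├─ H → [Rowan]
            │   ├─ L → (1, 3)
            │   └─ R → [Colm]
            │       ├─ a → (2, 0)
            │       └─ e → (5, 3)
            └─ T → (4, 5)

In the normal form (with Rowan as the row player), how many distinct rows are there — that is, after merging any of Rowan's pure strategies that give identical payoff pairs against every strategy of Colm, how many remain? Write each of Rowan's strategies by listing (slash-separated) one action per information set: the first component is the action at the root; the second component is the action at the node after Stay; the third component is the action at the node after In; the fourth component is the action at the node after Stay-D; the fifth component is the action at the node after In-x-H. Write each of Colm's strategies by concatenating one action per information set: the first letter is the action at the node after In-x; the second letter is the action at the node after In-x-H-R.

Rowan has 32 pure strategies: Stay/W/w/h/L, Stay/W/w/h/R, Stay/W/w/g/L, Stay/W/w/g/R, Stay/W/x/h/L, Stay/W/x/h/R, Stay/W/x/g/L, Stay/W/x/g/R, Stay/D/w/h/L, Stay/D/w/h/R, Stay/D/w/g/L, Stay/D/w/g/R, Stay/D/x/h/L, Stay/D/x/h/R, Stay/D/x/g/L, Stay/D/x/g/R, In/W/w/h/L, In/W/w/h/R, In/W/w/g/L, In/W/w/g/R, In/W/x/h/L, In/W/x/h/R, In/W/x/g/L, In/W/x/g/R, In/D/w/h/L, In/D/w/h/R, In/D/w/g/L, In/D/w/g/R, In/D/x/h/L, In/D/x/h/R, In/D/x/g/L, In/D/x/g/R. Columns: Ha, He, Ta, Te.
{Stay/W/w/h/L, Stay/W/w/h/R, Stay/W/w/g/L, Stay/W/w/g/R, Stay/W/x/h/L, Stay/W/x/h/R, Stay/W/x/g/L, Stay/W/x/g/R} → row (3,1) (3,1) (3,1) (3,1)
{Stay/D/w/h/L, Stay/D/w/h/R, Stay/D/x/h/L, Stay/D/x/h/R} → row (6,2) (6,2) (6,2) (6,2)
{Stay/D/w/g/L, Stay/D/w/g/R, Stay/D/x/g/L, Stay/D/x/g/R} → row (5,3) (5,3) (5,3) (5,3)
{In/W/w/h/L, In/W/w/h/R, In/W/w/g/L, In/W/w/g/R, In/D/w/h/L, In/D/w/h/R, In/D/w/g/L, In/D/w/g/R} → row (0,0) (0,0) (0,0) (0,0)
{In/W/x/h/L, In/W/x/g/L, In/D/x/h/L, In/D/x/g/L} → row (1,3) (1,3) (4,5) (4,5)
{In/W/x/h/R, In/W/x/g/R, In/D/x/h/R, In/D/x/g/R} → row (2,0) (5,3) (4,5) (4,5)
That's 6 distinct rows out of 32 strategies.

6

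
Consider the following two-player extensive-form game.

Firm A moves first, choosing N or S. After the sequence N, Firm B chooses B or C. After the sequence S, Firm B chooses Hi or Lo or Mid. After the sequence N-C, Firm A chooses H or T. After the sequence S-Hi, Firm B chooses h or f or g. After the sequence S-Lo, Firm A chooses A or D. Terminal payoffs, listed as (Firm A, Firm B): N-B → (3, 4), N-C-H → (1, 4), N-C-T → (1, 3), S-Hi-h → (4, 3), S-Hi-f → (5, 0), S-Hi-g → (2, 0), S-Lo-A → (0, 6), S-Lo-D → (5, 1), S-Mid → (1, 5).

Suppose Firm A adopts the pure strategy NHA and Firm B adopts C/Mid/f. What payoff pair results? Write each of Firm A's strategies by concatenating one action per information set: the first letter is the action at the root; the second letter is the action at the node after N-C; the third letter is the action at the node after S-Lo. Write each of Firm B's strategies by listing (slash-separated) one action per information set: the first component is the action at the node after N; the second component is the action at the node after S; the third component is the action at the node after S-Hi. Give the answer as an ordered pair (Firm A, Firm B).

(1, 4)

Trace the play path from the root:
  Firm A plays N
  Firm B plays C at [N]
  Firm A plays H at [N-C]
→ terminal payoff (1, 4).
(Firm A's choice at the node after S-Lo is never reached on this path, so it doesn't affect the outcome.)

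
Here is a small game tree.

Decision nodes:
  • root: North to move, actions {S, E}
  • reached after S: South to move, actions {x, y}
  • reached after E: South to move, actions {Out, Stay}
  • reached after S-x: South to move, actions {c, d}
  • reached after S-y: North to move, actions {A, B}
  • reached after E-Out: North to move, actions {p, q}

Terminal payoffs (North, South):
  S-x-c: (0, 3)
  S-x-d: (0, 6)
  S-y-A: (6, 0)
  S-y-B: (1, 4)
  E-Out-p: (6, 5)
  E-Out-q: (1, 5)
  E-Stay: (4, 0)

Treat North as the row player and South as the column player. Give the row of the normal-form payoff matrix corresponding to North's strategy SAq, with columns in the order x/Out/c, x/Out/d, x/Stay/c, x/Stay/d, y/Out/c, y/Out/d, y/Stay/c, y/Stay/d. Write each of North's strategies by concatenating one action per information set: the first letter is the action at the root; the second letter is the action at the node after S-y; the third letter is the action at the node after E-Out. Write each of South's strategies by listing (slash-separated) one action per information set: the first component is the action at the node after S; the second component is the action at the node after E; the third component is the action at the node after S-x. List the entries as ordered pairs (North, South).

(0,3) (0,6) (0,3) (0,6) (6,0) (6,0) (6,0) (6,0)

vs x/Out/c: North plays S → South plays x at [S] → South plays c at [S-x] → (0, 3)
vs x/Out/d: North plays S → South plays x at [S] → South plays d at [S-x] → (0, 6)
vs x/Stay/c: North plays S → South plays x at [S] → South plays c at [S-x] → (0, 3)
vs x/Stay/d: North plays S → South plays x at [S] → South plays d at [S-x] → (0, 6)
vs y/Out/c: North plays S → South plays y at [S] → North plays A at [S-y] → (6, 0)
vs y/Out/d: North plays S → South plays y at [S] → North plays A at [S-y] → (6, 0)
vs y/Stay/c: North plays S → South plays y at [S] → North plays A at [S-y] → (6, 0)
vs y/Stay/d: North plays S → South plays y at [S] → North plays A at [S-y] → (6, 0)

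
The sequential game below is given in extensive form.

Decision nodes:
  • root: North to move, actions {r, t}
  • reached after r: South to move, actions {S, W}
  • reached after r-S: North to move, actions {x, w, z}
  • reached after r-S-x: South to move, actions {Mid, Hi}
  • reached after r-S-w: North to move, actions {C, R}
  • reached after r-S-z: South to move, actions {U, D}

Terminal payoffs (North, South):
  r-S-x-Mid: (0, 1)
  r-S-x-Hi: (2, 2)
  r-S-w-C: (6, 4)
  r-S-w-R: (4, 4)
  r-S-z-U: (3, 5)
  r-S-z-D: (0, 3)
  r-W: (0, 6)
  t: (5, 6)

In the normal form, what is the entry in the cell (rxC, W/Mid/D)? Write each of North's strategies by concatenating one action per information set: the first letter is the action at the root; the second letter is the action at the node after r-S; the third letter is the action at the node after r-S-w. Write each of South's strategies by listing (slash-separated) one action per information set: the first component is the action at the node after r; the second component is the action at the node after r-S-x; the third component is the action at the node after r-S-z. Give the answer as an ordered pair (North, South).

(0, 6)

Trace the play path from the root:
  North plays r
  South plays W at [r]
→ terminal payoff (0, 6).
(North's choice at the node after r-S is never reached on this path, so it doesn't affect the outcome.)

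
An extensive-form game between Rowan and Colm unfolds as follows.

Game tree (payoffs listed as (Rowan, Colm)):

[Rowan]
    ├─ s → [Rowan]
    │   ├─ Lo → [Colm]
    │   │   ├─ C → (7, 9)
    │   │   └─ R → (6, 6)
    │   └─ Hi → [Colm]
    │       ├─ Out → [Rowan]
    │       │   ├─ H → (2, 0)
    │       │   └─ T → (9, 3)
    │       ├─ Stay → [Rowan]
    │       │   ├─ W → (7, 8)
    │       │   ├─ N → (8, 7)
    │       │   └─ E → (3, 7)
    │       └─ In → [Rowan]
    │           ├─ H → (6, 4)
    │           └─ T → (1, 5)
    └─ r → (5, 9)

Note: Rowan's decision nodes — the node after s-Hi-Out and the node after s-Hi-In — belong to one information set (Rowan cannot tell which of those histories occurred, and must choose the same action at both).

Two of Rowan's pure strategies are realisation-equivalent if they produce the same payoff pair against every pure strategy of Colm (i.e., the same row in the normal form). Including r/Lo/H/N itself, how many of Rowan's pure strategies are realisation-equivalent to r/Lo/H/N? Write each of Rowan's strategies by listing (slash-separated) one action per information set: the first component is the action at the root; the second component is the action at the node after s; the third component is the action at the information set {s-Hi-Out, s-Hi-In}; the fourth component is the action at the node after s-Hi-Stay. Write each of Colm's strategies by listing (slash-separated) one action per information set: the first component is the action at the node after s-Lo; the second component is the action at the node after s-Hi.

Row for r/Lo/H/N (columns C/Out, C/Stay, C/In, R/Out, R/Stay, R/In): (5,9) (5,9) (5,9) (5,9) (5,9) (5,9).
Under r/Lo/H/N, Rowan's choice at the node after s and at the information set {s-Hi-Out, s-Hi-In} and at the node after s-Hi-Stay can never be reached regardless of what Colm does, so varying those choices leaves every outcome unchanged.
Holding the reachable choices fixed and varying the unreachable ones freely already gives 2 × 2 × 3 = 12 equivalent strategies.
No other strategy reproduces this row, so those 12 are the full class: r/Lo/H/W, r/Lo/H/N, r/Lo/H/E, r/Lo/T/W, r/Lo/T/N, r/Lo/T/E, r/Hi/H/W, r/Hi/H/N, r/Hi/H/E, r/Hi/T/W, r/Hi/T/N, r/Hi/T/E.

12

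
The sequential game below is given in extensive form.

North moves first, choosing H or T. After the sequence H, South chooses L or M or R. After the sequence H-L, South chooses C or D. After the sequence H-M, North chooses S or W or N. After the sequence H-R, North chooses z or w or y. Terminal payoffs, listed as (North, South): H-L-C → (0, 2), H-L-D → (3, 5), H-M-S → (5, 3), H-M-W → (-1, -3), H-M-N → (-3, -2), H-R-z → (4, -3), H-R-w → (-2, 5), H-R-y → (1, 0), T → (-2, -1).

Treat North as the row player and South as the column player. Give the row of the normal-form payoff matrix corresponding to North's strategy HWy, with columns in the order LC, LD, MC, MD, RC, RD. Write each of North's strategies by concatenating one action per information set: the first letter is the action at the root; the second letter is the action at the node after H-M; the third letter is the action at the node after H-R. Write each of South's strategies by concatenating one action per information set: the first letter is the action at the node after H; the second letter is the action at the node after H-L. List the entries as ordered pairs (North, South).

(0,2) (3,5) (-1,-3) (-1,-3) (1,0) (1,0)

vs LC: North plays H → South plays L at [H] → South plays C at [H-L] → (0, 2)
vs LD: North plays H → South plays L at [H] → South plays D at [H-L] → (3, 5)
vs MC: North plays H → South plays M at [H] → North plays W at [H-M] → (-1, -3)
vs MD: North plays H → South plays M at [H] → North plays W at [H-M] → (-1, -3)
vs RC: North plays H → South plays R at [H] → North plays y at [H-R] → (1, 0)
vs RD: North plays H → South plays R at [H] → North plays y at [H-R] → (1, 0)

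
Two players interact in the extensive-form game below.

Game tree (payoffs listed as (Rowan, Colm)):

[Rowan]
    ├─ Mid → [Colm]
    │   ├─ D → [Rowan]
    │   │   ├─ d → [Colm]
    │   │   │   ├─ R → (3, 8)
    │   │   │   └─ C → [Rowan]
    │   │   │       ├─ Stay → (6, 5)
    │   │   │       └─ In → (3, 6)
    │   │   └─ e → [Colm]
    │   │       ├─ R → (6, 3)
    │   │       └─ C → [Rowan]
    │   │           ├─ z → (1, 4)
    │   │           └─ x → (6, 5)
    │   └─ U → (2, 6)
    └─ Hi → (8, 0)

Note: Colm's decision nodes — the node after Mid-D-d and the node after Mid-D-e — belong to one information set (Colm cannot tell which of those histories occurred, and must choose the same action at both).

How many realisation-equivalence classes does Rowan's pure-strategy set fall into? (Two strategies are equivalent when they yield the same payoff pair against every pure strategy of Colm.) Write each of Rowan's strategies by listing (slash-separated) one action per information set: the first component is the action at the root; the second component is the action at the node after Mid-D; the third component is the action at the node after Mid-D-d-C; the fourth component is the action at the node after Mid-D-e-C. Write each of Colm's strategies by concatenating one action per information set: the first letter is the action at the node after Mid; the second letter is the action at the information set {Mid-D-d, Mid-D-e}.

5

Rowan has 16 pure strategies: Mid/d/Stay/z, Mid/d/Stay/x, Mid/d/In/z, Mid/d/In/x, Mid/e/Stay/z, Mid/e/Stay/x, Mid/e/In/z, Mid/e/In/x, Hi/d/Stay/z, Hi/d/Stay/x, Hi/d/In/z, Hi/d/In/x, Hi/e/Stay/z, Hi/e/Stay/x, Hi/e/In/z, Hi/e/In/x. Columns: DR, DC, UR, UC.
{Mid/d/Stay/z, Mid/d/Stay/x} → row (3,8) (6,5) (2,6) (2,6)
{Mid/d/In/z, Mid/d/In/x} → row (3,8) (3,6) (2,6) (2,6)
{Mid/e/Stay/z, Mid/e/In/z} → row (6,3) (1,4) (2,6) (2,6)
{Mid/e/Stay/x, Mid/e/In/x} → row (6,3) (6,5) (2,6) (2,6)
{Hi/d/Stay/z, Hi/d/Stay/x, Hi/d/In/z, Hi/d/In/x, Hi/e/Stay/z, Hi/e/Stay/x, Hi/e/In/z, Hi/e/In/x} → row (8,0) (8,0) (8,0) (8,0)
That's 5 distinct rows out of 16 strategies.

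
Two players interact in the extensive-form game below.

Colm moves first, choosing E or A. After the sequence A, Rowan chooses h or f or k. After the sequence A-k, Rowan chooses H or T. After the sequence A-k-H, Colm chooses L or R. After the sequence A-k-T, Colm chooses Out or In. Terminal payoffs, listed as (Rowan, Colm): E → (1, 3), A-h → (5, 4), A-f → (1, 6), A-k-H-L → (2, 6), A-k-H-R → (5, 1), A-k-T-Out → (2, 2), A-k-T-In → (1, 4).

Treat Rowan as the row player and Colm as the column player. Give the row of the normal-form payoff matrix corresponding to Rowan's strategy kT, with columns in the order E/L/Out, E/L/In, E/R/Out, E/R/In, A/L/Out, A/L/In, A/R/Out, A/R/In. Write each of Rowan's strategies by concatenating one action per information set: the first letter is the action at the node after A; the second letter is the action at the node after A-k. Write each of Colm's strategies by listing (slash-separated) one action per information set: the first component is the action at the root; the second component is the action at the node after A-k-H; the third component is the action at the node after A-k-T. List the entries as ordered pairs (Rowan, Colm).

vs E/L/Out: Colm plays E → (1, 3)
vs E/L/In: Colm plays E → (1, 3)
vs E/R/Out: Colm plays E → (1, 3)
vs E/R/In: Colm plays E → (1, 3)
vs A/L/Out: Colm plays A → Rowan plays k at [A] → Rowan plays T at [A-k] → Colm plays Out at [A-k-T] → (2, 2)
vs A/L/In: Colm plays A → Rowan plays k at [A] → Rowan plays T at [A-k] → Colm plays In at [A-k-T] → (1, 4)
vs A/R/Out: Colm plays A → Rowan plays k at [A] → Rowan plays T at [A-k] → Colm plays Out at [A-k-T] → (2, 2)
vs A/R/In: Colm plays A → Rowan plays k at [A] → Rowan plays T at [A-k] → Colm plays In at [A-k-T] → (1, 4)

(1,3) (1,3) (1,3) (1,3) (2,2) (1,4) (2,2) (1,4)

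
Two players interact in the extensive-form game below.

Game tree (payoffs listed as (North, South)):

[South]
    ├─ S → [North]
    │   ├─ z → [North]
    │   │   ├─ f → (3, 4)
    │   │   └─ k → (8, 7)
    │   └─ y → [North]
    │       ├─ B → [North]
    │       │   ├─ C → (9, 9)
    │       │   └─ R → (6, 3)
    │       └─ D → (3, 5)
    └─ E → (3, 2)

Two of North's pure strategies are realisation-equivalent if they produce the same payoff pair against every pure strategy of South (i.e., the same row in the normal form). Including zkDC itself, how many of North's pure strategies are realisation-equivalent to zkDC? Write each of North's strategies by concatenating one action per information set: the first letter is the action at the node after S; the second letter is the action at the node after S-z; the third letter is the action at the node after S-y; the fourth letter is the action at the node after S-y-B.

4

Row for zkDC (columns S, E): (8,7) (3,2).
Under zkDC, North's choice at the node after S-y and at the node after S-y-B can never be reached regardless of what South does, so varying those choices leaves every outcome unchanged.
Holding the reachable choices fixed and varying the unreachable ones freely already gives 2 × 2 = 4 equivalent strategies.
No other strategy reproduces this row, so those 4 are the full class: zkBC, zkBR, zkDC, zkDR.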